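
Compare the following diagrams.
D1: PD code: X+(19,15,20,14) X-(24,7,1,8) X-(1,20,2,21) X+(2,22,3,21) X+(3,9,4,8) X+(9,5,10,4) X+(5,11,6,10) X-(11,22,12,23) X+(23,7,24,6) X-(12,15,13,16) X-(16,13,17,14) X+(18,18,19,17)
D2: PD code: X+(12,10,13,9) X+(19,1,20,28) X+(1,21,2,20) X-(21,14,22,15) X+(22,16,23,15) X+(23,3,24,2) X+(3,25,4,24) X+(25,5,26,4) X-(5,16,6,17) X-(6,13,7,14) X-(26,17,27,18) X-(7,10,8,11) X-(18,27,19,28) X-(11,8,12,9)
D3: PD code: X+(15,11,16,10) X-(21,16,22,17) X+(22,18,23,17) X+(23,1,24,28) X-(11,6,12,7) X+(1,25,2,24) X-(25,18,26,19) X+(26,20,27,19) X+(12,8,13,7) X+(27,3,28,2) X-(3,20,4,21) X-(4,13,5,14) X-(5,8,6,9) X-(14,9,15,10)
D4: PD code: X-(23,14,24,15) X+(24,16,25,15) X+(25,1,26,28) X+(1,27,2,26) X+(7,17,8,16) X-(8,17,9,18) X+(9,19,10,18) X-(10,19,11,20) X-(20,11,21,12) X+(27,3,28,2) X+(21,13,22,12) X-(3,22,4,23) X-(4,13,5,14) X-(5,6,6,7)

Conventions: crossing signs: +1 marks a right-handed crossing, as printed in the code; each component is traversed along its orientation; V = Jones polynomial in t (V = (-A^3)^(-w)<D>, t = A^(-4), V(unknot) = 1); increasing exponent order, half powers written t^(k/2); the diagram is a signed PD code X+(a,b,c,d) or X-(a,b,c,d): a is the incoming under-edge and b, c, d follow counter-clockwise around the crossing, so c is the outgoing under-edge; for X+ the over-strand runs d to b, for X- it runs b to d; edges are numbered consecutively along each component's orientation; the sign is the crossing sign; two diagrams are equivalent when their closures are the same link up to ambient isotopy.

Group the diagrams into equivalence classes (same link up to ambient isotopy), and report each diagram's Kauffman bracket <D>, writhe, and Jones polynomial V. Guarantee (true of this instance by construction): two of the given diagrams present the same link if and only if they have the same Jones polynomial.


grouping into links: {D1, D2, D3, D4}
V(D1) = t + t^3 - t^4  (w +2, c 12, <D> = -A^-10 + A^-6 + A^2)
V(D2) = t + t^3 - t^4  (w 0, c 14, <D> = -A^-16 + A^-12 + A^-4)
V(D3) = t + t^3 - t^4  (w 0, c 14, <D> = -A^-16 + A^-12 + A^-4)
V(D4) = t + t^3 - t^4  [14 crossings, <D> = -A^-16 + A^-12 + A^-4, w = 0]
why: all 4 diagrams share one V(t), hence one class


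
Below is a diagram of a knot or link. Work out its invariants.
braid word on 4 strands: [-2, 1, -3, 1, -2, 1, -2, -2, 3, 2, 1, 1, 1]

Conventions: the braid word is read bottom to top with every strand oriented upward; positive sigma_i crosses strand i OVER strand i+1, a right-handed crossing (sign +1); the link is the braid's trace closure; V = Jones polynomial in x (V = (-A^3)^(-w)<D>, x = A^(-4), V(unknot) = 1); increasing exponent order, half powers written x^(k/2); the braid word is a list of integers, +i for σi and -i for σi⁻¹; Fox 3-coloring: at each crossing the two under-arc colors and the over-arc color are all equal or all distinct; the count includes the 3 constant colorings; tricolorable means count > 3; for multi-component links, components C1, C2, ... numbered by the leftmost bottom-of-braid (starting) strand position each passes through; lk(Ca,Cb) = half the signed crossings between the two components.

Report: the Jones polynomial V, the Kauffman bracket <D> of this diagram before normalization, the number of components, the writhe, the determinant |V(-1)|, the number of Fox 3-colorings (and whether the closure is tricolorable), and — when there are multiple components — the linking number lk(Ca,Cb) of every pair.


Jones polynomial: V(x) = -x^-2 + 2x^-1 - 3 + 6x - 6x^2 + 7x^3 - 6x^4 + 4x^5 - 3x^6 + x^7
<D> = -A^-19 + 3A^-15 - 4A^-11 + 6A^-7 - 7A^-3 + 6A - 6A^5 + 3A^9 - 2A^13 + A^17; writhe +3
components 1, writhe +3 (13 crossings)
3-colorings: 9 of 3^13, det 39 — tricolorable
note: |V(-1)| = 39: so tricolorable, since 3 divides 39


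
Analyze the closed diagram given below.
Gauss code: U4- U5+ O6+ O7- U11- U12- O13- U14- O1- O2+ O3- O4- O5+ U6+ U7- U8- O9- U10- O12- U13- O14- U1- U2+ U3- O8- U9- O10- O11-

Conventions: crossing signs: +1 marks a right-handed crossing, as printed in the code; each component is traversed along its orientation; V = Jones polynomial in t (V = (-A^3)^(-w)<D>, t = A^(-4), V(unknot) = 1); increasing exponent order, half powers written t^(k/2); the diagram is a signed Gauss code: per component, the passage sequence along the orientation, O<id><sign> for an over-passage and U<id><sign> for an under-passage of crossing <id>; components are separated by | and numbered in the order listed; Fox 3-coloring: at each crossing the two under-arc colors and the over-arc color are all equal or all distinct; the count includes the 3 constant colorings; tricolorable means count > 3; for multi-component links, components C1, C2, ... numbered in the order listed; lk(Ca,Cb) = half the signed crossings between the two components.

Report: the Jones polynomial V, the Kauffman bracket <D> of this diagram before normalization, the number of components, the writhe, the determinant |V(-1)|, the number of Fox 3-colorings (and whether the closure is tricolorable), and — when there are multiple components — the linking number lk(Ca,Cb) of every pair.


V = -t^-10 + t^-9 - t^-8 + t^-7 - t^-6 + t^-5 + t^-3
<D> = A^-12 + A^-4 - 1 + A^4 - A^8 + A^12 - A^16 (w = -8)
1 component over 14 crossings, w = -8
3 Fox colorings among 3^14, |V(-1)| = 7: not tricolorable
why: |V(-1)| = 7: so not tricolorable, since 3 does not divide 7


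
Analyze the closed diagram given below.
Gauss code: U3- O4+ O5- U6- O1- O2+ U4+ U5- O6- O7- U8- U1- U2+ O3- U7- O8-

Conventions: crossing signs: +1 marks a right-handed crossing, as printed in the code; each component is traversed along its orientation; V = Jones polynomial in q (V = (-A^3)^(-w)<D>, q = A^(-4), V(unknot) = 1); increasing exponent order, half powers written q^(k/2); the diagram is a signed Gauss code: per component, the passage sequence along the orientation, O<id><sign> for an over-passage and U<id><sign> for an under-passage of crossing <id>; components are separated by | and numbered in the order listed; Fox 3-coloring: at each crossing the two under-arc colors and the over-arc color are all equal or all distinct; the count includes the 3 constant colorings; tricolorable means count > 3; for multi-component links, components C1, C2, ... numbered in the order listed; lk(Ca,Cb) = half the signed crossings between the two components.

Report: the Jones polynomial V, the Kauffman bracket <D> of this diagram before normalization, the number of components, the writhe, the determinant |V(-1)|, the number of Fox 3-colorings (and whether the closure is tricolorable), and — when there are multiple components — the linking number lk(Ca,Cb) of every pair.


V = -q^-4 + q^-3 + q^-1
<D> = A^-8 + 1 - A^4 (w = -4)
1 component over 8 crossings, w = -4
9 Fox colorings among 3^8, |V(-1)| = 3: tricolorable
why: det 3 = |V(-1)|; divisible by 3, so tricolorable


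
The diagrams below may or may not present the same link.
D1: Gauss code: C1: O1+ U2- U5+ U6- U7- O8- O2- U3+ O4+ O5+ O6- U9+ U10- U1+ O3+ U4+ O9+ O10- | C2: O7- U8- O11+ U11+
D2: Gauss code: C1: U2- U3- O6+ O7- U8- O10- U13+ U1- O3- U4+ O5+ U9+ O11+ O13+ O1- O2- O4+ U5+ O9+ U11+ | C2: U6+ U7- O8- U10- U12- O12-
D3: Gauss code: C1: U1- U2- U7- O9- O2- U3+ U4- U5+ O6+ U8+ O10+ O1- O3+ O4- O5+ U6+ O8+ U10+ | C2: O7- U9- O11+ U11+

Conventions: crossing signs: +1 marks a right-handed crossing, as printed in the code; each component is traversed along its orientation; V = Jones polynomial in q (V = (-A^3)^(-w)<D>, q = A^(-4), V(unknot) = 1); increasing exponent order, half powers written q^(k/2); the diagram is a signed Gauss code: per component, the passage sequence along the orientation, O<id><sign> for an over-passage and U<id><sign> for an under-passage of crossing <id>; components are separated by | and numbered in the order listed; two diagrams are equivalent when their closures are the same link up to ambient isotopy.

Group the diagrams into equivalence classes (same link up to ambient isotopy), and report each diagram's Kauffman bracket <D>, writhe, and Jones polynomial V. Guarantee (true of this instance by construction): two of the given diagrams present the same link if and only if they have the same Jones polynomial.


equivalence classes: {D1, D2, D3}
D1 (bracket -A^-11 + A^-7 - A^-3 + 2A + A^9; 11 crossings at w = +1): V = -q^(-3/2) - 2q^(1/2) + q^(3/2) - q^(5/2) + q^(7/2)
V(D2) = -q^(-3/2) - 2q^(1/2) + q^(3/2) - q^(5/2) + q^(7/2)  [13 crossings, <D> = -A^-17 + A^-13 - A^-9 + 2A^-5 + A^3, w = -1]
V(D3) = -q^(-3/2) - 2q^(1/2) + q^(3/2) - q^(5/2) + q^(7/2)  (w +1, c 11, <D> = -A^-11 + A^-7 - A^-3 + 2A + A^9)
observation: all 3 diagrams share one V(q), hence one class


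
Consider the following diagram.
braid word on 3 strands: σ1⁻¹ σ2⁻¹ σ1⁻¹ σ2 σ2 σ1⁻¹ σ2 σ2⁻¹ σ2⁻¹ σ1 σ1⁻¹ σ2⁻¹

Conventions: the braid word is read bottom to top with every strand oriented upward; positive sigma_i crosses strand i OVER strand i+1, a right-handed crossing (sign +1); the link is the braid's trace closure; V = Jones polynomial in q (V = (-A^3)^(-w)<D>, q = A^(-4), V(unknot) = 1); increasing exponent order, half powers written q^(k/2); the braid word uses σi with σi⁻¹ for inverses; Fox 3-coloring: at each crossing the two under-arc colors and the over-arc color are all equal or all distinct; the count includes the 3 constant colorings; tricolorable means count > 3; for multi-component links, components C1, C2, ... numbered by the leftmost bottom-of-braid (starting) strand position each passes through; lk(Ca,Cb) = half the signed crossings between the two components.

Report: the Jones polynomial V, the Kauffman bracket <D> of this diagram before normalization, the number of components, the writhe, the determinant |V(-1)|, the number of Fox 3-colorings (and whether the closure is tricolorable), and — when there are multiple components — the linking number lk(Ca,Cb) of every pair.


Jones polynomial: V(q) = -q^-6 + q^-5 - q^-4 + 2q^-3 - q^-2 + q^-1
<D> = A^-8 - A^-4 + 2 - A^4 + A^8 - A^12; writhe -4
components 1, writhe -4 (12 crossings)
3-colorings: 3 of 3^12, det 7 — not tricolorable
note: the span of V is 5, forcing >= 5 crossings in any diagram


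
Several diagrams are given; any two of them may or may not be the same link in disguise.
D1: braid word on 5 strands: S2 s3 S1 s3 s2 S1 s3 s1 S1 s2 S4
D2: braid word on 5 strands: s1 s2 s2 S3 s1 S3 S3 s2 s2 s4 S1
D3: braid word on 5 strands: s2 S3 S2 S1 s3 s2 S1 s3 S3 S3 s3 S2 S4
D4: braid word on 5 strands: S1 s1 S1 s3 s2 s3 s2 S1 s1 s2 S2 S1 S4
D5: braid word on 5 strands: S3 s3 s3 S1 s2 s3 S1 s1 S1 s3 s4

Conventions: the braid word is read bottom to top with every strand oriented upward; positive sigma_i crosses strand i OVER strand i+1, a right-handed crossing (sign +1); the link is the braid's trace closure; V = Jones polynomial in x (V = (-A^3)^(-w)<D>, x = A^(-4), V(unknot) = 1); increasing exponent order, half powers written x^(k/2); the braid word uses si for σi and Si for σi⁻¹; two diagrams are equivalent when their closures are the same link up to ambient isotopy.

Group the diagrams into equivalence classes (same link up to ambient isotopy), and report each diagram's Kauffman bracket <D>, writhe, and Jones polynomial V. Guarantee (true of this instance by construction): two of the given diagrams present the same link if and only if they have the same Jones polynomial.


grouping into links: {D1, D4, D5} | {D2} | {D3}
V(D1) = -x^(-3/2) - 2x^(1/2) + x^(3/2) - x^(5/2) + x^(7/2)  (w +1, c 11, <D> = -A^-11 + A^-7 - A^-3 + 2A + A^9)
V(D2) = x^(-5/2) - x^(-3/2) + x^(-1/2) - 3x^(1/2) + 2x^(3/2) - 2x^(5/2) + x^(7/2) - x^(9/2)  (w +3, c 11, <D> = A^-9 - A^-5 + 2A^-1 - 2A^3 + 3A^7 - A^11 + A^15 - A^19)
V(D3) = -x^(-5/2) - x^(-1/2)  [13 crossings, <D> = A^-7 + A, w = -3]
V(D4) = -x^(-3/2) - 2x^(1/2) + x^(3/2) - x^(5/2) + x^(7/2)  (w +1, c 13, <D> = -A^-11 + A^-7 - A^-3 + 2A + A^9)
D5 (bracket -A^-5 + A^-1 - A^3 + 2A^7 + A^15; 11 crossings at w = +3): V = -x^(-3/2) - 2x^(1/2) + x^(3/2) - x^(5/2) + x^(7/2)
why: V(x) takes 3 values over 5 diagrams, fixing the grouping


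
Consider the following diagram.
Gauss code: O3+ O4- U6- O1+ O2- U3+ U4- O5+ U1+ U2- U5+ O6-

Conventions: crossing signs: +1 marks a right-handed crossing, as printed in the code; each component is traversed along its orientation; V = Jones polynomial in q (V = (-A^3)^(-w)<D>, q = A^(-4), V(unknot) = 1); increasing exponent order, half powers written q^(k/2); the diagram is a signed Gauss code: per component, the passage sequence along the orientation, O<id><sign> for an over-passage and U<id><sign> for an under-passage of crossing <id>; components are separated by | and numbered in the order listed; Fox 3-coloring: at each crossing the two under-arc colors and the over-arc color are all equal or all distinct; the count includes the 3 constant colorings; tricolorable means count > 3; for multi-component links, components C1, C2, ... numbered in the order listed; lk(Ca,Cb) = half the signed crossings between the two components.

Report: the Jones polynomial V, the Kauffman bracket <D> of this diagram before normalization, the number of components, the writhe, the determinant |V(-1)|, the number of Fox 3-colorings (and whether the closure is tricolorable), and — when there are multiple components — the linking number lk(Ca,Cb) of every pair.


Jones polynomial: V(q) = 1
<D> = 1; writhe 0
components 1, writhe 0 (6 crossings)
3-colorings: 3 of 3^6, det 1 — not tricolorable
note: |V(-1)| = 1: so not tricolorable, since 3 does not divide 1


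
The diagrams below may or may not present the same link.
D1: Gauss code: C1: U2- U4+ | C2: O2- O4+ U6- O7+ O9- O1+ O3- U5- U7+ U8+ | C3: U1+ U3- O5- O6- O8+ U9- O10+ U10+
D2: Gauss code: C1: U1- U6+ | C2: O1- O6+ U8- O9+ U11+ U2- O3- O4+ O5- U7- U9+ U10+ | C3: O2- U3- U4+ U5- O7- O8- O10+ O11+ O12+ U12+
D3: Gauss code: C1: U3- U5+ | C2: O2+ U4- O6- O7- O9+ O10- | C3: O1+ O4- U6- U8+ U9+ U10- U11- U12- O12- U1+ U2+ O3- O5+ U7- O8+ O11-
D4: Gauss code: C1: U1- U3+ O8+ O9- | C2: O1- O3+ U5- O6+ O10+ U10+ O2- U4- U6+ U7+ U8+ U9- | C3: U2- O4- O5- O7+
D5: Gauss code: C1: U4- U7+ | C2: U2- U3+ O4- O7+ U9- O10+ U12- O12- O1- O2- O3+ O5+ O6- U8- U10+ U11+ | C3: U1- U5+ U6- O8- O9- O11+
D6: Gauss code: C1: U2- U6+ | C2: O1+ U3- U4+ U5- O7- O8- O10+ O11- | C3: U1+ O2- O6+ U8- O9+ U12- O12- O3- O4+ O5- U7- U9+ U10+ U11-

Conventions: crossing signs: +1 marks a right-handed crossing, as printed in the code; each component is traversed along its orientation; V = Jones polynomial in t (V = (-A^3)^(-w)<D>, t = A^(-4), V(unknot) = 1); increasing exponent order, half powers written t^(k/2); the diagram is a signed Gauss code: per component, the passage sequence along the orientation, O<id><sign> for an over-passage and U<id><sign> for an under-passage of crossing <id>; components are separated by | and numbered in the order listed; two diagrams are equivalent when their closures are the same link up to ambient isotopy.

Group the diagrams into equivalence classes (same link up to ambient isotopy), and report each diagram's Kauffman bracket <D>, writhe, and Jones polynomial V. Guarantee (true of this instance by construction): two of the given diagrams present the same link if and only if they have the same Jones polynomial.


equivalence classes: {D1, D2, D3, D4, D5, D6}
D1 (bracket 1 + A^4 + A^8 + A^12; 10 crossings at w = 0): V = t^-3 + t^-2 + t^-1 + 1
V(D2) = t^-3 + t^-2 + t^-1 + 1  [12 crossings, <D> = 1 + A^4 + A^8 + A^12, w = 0]
D3 (bracket A^-6 + A^-2 + A^2 + A^6; 12 crossings at w = -2): V = t^-3 + t^-2 + t^-1 + 1
V(D4) = t^-3 + t^-2 + t^-1 + 1  (w 0, c 10, <D> = 1 + A^4 + A^8 + A^12)
D5 (bracket A^-6 + A^-2 + A^2 + A^6; 12 crossings at w = -2): V = t^-3 + t^-2 + t^-1 + 1
D6 (bracket A^-6 + A^-2 + A^2 + A^6; 12 crossings at w = -2): V = t^-3 + t^-2 + t^-1 + 1
key observation: one V(t) for all 6 diagrams — one class (guaranteed)


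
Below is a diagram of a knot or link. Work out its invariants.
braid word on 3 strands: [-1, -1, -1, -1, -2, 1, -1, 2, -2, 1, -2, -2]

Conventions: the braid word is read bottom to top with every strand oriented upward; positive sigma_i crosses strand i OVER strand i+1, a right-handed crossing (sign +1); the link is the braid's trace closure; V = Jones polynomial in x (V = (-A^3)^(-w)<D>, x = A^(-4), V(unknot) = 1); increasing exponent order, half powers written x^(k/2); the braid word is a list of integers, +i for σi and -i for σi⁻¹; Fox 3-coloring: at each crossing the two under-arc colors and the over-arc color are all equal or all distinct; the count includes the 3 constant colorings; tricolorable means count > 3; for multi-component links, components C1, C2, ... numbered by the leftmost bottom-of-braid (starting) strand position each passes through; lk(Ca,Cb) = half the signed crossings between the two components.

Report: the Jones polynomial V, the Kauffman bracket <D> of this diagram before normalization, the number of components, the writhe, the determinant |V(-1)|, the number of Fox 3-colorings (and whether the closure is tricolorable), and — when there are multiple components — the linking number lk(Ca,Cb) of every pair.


V(x) = -x^-9 + 2x^-8 - 3x^-7 + 3x^-6 - 3x^-5 + 3x^-4 - x^-3 + x^-2
bracket: A^-10 - A^-6 + 3A^-2 - 3A^2 + 3A^6 - 3A^10 + 2A^14 - A^18, w = -6
1 component, writhe -6, over 12 crossings
det 17, colorings 3 of 3^12 — not tricolorable
observation: w = -6 shifts under R1 moves; the (-A^3)^(6) factor cancels that in V


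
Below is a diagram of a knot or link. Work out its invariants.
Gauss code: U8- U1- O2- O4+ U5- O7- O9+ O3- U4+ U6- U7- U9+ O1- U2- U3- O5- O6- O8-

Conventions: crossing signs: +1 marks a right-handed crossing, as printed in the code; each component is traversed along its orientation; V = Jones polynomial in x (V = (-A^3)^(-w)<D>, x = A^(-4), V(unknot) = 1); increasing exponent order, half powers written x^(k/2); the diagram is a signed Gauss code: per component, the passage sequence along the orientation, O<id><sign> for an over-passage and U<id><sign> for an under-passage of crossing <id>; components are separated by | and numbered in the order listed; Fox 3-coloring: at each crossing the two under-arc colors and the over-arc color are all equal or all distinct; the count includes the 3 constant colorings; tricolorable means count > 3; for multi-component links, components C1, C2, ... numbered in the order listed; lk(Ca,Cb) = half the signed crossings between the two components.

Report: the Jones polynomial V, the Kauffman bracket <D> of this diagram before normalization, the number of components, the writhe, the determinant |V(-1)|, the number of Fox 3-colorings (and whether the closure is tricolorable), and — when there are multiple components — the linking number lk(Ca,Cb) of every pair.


V = -x^-6 + x^-5 - x^-4 + 2x^-3 - x^-2 + x^-1
<D> = -A^-11 + A^-7 - 2A^-3 + A - A^5 + A^9 (w = -5)
1 component over 9 crossings, w = -5
3 Fox colorings among 3^9, |V(-1)| = 7: not tricolorable
why: |V(-1)| = 7: so not tricolorable, since 3 does not divide 7


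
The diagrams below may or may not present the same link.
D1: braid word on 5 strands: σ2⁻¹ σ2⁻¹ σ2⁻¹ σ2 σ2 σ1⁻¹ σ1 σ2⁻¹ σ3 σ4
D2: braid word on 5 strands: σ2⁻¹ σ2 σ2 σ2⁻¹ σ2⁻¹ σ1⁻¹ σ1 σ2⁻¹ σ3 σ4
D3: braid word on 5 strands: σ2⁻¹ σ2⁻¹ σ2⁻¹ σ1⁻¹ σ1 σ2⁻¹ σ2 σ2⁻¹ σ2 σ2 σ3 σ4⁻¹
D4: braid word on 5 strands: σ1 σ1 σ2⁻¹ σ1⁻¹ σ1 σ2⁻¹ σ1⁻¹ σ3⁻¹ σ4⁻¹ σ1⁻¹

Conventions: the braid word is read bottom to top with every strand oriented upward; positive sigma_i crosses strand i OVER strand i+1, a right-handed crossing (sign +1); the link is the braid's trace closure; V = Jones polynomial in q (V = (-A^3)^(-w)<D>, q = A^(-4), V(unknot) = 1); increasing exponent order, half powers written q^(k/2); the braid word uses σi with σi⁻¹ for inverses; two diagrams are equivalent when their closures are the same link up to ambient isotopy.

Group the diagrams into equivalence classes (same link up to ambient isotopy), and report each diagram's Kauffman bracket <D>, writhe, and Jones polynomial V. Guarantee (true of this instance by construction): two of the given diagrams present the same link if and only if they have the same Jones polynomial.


equivalence classes: {D1, D2, D3, D4}
D1 (bracket 1 + A^4 + A^8 + A^12; 10 crossings at w = 0): V = q^-3 + q^-2 + q^-1 + 1
D2 (bracket 1 + A^4 + A^8 + A^12; 10 crossings at w = 0): V = q^-3 + q^-2 + q^-1 + 1
V(D3) = q^-3 + q^-2 + q^-1 + 1  (w -2, c 12, <D> = A^-6 + A^-2 + A^2 + A^6)
V(D4) = q^-3 + q^-2 + q^-1 + 1  [10 crossings, <D> = A^-12 + A^-8 + A^-4 + 1, w = -4]
key observation: one V(q) for all 4 diagrams — one class (guaranteed)


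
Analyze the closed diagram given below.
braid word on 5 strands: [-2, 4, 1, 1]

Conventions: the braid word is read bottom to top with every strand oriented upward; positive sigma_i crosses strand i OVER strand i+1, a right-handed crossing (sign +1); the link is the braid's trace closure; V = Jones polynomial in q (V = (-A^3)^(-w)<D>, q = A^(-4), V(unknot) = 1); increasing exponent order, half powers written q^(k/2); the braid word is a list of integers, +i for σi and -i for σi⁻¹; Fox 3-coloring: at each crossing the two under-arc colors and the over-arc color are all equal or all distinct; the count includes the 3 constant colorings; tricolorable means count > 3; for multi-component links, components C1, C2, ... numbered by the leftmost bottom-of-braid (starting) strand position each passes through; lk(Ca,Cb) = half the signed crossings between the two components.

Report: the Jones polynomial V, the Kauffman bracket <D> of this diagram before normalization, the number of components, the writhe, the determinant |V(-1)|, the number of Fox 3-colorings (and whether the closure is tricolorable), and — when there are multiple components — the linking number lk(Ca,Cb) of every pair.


V(q) = 1 + q + q^2 + q^3
bracket: A^-6 + A^-2 + A^2 + A^6, w = +2
3 components, writhe +2, over 4 crossings
lk(C1,C2) = +1
linking number lk(C1,C3) = 0
lk(C2,C3): 0
det 0, colorings 9 of 3^4 — tricolorable
observation: w = +2 shifts under R1 moves; the (-A^3)^(-2) factor cancels that in V


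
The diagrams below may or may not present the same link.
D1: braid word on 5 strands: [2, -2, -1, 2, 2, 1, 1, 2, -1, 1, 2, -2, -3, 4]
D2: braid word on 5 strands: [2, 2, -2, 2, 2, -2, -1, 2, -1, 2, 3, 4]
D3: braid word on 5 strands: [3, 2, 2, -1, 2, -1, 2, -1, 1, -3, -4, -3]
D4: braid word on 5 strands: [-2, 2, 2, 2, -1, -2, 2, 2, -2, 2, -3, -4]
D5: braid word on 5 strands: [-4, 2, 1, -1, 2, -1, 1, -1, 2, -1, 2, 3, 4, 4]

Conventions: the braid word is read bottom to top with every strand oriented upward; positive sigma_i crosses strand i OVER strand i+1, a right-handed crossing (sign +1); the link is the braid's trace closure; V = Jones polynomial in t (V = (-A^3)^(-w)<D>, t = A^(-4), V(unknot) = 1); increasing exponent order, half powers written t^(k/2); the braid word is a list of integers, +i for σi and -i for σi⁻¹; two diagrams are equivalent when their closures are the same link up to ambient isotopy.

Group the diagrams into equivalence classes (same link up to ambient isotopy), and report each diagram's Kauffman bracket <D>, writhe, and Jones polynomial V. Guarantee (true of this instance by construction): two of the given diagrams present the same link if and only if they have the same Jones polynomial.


classes: {D1} | {D2, D3, D5} | {D4}
V(D1) = t - t^2 + 2t^3 - t^4 + t^5 - t^6  [14 crossings, <D> = -A^-12 + A^-8 - A^-4 + 2 - A^4 + A^8, w = +4]
V(D2) = t^-1 - 1 + 2t - 2t^2 + 2t^3 - 2t^4 + t^5  [12 crossings, <D> = A^-8 - 2A^-4 + 2 - 2A^4 + 2A^8 - A^12 + A^16, w = +4]
V(D3) = t^-1 - 1 + 2t - 2t^2 + 2t^3 - 2t^4 + t^5  (w 0, c 12, <D> = A^-20 - 2A^-16 + 2A^-12 - 2A^-8 + 2A^-4 - 1 + A^4)
V(D4) = t + t^3 - t^4  [12 crossings, <D> = -A^-16 + A^-12 + A^-4, w = 0]
V(D5) = t^-1 - 1 + 2t - 2t^2 + 2t^3 - 2t^4 + t^5  (w +4, c 14, <D> = A^-8 - 2A^-4 + 2 - 2A^4 + 2A^8 - A^12 + A^16)
note: 3 values of V(t) split the 5 diagrams


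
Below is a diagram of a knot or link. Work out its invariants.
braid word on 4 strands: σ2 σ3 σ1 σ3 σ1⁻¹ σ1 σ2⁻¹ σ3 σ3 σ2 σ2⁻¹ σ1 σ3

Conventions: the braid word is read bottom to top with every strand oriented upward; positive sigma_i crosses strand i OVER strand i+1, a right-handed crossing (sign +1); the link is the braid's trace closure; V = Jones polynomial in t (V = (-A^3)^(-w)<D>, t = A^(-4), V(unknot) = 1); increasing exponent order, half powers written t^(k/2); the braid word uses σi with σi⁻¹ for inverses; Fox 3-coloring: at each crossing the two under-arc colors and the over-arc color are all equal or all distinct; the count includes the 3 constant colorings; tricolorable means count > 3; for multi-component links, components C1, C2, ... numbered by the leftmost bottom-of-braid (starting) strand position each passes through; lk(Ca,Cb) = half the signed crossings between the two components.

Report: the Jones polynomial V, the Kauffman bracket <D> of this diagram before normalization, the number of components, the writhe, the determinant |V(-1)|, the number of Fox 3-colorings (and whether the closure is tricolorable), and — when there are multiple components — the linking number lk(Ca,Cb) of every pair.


V = t^2 - t^3 + 3t^4 - 3t^5 + 3t^6 - 3t^7 + 2t^8 - t^9
<D> = A^-15 - 2A^-11 + 3A^-7 - 3A^-3 + 3A - 3A^5 + A^9 - A^13 (w = +7)
1 component over 13 crossings, w = +7
3 Fox colorings among 3^13, |V(-1)| = 17: not tricolorable
why: the span of V is 7, forcing >= 7 crossings in any diagram


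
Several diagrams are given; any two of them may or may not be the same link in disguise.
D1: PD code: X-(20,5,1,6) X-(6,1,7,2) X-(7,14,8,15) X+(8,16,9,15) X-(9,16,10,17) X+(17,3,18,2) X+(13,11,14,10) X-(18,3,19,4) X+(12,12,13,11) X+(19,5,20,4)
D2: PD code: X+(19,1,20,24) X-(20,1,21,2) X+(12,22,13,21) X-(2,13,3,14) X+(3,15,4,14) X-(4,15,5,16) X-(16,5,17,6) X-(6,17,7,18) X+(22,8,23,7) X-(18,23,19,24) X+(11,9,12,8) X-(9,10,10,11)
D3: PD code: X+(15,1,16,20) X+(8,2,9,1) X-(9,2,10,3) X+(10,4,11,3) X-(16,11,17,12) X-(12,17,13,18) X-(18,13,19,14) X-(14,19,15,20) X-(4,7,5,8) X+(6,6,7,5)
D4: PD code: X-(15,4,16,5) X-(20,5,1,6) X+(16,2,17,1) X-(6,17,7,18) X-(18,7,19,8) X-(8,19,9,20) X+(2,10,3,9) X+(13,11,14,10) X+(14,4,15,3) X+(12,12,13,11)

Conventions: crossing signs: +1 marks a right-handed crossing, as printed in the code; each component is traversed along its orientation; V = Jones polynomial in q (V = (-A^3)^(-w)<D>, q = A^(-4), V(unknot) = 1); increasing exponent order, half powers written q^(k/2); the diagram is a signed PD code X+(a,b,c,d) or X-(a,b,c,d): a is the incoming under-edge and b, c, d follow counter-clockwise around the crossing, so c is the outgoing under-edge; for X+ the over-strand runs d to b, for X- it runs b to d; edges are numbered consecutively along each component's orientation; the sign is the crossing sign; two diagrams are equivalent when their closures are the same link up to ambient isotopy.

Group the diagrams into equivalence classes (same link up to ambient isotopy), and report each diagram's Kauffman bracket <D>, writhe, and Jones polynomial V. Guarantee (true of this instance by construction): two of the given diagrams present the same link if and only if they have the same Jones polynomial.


classes: {D1} | {D2, D4} | {D3}
V(D1) = 1  [10 crossings, <D> = 1, w = 0]
V(D2) = q^-5 - 2q^-4 + 2q^-3 - 2q^-2 + 2q^-1 - 1 + q  [12 crossings, <D> = A^-10 - A^-6 + 2A^-2 - 2A^2 + 2A^6 - 2A^10 + A^14, w = -2]
V(D3) = -q^-4 + q^-3 + q^-1  [10 crossings, <D> = A^-2 + A^6 - A^10, w = -2]
D4 (bracket A^-4 - 1 + 2A^4 - 2A^8 + 2A^12 - 2A^16 + A^20; 10 crossings at w = 0): V = q^-5 - 2q^-4 + 2q^-3 - 2q^-2 + 2q^-1 - 1 + q
insight: 3 classes among 4 diagrams; unequal V(q) rules out equality


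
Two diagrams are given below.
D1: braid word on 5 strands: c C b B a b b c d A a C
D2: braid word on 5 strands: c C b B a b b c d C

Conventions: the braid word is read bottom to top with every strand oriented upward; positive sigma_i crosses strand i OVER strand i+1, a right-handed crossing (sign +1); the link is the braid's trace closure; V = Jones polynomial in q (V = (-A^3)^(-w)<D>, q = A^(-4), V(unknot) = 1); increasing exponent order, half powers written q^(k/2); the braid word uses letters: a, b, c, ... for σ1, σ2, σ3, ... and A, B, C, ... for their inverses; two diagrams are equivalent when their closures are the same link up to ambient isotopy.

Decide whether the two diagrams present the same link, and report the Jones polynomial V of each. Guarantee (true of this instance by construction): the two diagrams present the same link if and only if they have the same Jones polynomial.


same link: yes
V(D1) = 1 + q + q^2 + q^3  [12 crossings, <D> = 1 + A^4 + A^8 + A^12, w = +4]
V(D2) = 1 + q + q^2 + q^3  [10 crossings, <D> = 1 + A^4 + A^8 + A^12, w = +4]
insight: D2 (10 crossings) and D1 (12) are Markov-related braid presentations


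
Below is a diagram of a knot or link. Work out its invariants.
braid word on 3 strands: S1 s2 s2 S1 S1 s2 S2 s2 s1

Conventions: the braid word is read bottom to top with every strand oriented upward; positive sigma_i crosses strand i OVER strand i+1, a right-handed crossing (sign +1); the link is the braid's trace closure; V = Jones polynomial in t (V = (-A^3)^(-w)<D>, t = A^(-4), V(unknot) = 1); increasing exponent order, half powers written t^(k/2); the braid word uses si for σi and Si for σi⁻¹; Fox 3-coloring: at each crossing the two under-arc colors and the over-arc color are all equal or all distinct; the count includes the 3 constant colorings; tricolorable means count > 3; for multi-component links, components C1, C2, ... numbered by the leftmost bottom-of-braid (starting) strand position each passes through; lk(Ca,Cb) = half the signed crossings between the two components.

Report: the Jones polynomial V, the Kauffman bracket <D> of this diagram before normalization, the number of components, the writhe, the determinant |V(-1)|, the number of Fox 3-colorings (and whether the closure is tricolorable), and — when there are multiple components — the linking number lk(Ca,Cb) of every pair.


V = -t^(-3/2) - 2t^(1/2) + t^(3/2) - t^(5/2) + t^(7/2)
<D> = -A^-11 + A^-7 - A^-3 + 2A + A^9 (w = +1)
2 components over 9 crossings, w = +1
lk(C1,C2): -1
9 Fox colorings among 3^9, |V(-1)| = 6: tricolorable
why: the span of V is 5, within the link bound 9 + 2 - 1


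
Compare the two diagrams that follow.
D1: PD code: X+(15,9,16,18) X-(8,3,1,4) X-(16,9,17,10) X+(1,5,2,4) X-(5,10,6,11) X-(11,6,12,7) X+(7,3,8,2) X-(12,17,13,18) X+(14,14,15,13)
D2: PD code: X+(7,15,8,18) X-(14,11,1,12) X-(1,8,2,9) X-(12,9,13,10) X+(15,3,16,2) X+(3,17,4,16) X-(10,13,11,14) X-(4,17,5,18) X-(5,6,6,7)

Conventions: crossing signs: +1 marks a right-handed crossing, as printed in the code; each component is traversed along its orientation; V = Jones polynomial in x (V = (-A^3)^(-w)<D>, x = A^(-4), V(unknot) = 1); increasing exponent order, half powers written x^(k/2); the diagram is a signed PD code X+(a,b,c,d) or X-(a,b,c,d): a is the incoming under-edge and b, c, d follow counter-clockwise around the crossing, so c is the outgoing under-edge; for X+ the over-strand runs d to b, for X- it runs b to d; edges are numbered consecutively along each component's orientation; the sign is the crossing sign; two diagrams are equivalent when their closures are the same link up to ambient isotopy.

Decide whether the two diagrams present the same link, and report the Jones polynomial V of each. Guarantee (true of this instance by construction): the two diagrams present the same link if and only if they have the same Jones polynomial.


same link: no
V(D1) = -x^(-5/2) - x^(-1/2)  [9 crossings, <D> = A^-1 + A^7, w = -1]
V(D2) = x^(-7/2) - x^(-5/2) + x^(-3/2) - 2x^(-1/2) - x^(3/2)  (w -3, c 9, <D> = A^-15 + 2A^-7 - A^-3 + A - A^5)
note: V(x) takes 2 values over 2 diagrams, fixing the grouping


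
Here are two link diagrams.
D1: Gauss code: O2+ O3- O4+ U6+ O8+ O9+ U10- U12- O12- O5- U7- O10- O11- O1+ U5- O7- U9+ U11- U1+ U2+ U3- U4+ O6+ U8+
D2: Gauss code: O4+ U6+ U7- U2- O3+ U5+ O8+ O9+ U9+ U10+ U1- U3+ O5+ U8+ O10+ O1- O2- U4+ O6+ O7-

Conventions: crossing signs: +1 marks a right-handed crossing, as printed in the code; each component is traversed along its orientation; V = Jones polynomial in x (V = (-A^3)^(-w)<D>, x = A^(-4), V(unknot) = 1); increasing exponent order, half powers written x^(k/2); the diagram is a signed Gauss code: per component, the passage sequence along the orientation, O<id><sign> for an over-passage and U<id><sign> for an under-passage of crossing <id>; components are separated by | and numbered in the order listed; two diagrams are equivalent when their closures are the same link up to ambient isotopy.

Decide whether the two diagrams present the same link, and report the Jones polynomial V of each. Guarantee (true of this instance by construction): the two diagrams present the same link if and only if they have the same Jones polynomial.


equivalent: no
V(D1) = -x^-3 + x^-2 - x^-1 + 3 - x + x^2 - x^3  (w 0, c 12, <D> = -A^-12 + A^-8 - A^-4 + 3 - A^4 + A^8 - A^12)
V(D2) = x + x^3 - x^4  [10 crossings, <D> = -A^-4 + 1 + A^8, w = +4]
key observation: 2 values of V(x) split the 2 diagrams


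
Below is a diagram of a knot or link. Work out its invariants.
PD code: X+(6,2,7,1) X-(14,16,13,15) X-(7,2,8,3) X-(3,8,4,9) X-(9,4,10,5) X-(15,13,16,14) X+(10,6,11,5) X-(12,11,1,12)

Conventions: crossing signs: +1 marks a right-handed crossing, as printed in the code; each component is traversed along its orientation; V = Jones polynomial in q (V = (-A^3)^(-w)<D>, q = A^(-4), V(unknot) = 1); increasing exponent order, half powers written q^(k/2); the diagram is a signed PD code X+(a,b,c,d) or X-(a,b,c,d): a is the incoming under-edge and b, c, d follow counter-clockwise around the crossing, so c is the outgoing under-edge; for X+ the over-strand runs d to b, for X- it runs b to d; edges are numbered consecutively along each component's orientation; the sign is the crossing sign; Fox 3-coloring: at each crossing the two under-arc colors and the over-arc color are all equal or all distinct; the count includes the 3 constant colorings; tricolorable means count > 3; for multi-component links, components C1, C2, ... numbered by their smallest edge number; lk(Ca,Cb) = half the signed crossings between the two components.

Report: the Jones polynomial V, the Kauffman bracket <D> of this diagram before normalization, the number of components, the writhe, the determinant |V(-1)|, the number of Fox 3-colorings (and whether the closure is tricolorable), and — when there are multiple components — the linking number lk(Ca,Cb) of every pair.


V = q^-3 + q^-2 + q^-1 + 1
<D> = A^-12 + A^-8 + A^-4 + 1 (w = -4)
3 components over 8 crossings, w = -4
lk(C1,C2): 0
lk(C1,C3) = 0
linking number lk(C2,C3) = -1
9 Fox colorings among 3^8, |V(-1)| = 0: tricolorable
why: summing lk over 3 pairs gives -1


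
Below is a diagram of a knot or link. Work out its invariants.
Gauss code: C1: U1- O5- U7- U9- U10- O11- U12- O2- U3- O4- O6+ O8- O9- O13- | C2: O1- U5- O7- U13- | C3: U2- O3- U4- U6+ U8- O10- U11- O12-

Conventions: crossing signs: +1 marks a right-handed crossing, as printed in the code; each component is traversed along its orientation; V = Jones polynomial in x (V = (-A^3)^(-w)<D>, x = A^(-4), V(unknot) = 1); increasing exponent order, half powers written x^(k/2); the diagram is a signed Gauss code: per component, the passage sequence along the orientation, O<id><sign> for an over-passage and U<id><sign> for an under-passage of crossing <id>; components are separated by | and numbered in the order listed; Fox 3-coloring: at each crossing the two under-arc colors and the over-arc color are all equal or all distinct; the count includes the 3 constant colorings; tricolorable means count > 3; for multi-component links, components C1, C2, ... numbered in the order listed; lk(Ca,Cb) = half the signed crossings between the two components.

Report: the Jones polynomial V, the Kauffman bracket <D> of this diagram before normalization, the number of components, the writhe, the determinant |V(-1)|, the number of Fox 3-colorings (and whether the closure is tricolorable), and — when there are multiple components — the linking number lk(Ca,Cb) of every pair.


V = x^-14 - 2x^-13 + 3x^-12 - 3x^-11 + 4x^-10 - 3x^-9 + 3x^-8 - 2x^-7 + 2x^-6 + x^-4
<D> = -A^-17 - 2A^-9 + 2A^-5 - 3A^-1 + 3A^3 - 4A^7 + 3A^11 - 3A^15 + 2A^19 - A^23 (w = -11)
3 components over 13 crossings, w = -11
lk(C1,C2): -2
lk(C1,C3) = -3
linking number lk(C2,C3) = 0
9 Fox colorings among 3^13, |V(-1)| = 24: tricolorable
why: det 24 = |V(-1)|; divisible by 3, so tricolorable


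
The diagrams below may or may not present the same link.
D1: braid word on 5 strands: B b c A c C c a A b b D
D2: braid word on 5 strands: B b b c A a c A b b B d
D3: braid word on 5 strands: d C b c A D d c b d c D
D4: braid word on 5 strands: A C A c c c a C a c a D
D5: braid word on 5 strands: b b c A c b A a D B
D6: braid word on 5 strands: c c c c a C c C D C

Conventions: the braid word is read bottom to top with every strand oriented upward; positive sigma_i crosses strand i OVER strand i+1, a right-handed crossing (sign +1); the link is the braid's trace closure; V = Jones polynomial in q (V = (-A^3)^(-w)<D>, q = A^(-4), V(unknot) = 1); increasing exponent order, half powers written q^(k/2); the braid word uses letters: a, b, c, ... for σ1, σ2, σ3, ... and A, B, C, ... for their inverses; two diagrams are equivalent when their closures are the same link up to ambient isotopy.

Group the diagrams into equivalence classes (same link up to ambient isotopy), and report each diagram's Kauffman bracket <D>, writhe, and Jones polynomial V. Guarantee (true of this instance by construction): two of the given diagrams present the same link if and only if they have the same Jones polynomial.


equivalence classes: {D1, D2, D3, D5} | {D4, D6}
D1 (bracket A^-14 + 2A^-6 + A^2; 12 crossings at w = +2): V = q + 2q^3 + q^5
V(D2) = q + 2q^3 + q^5  (w +4, c 12, <D> = A^-8 + 2 + A^8)
D3 (bracket A^-8 + 2 + A^8; 12 crossings at w = +4): V = q + 2q^3 + q^5
D4 (bracket A^-6 + A^-2 + A^2 + A^6; 12 crossings at w = +2): V = 1 + q + q^2 + q^3
V(D5) = q + 2q^3 + q^5  [10 crossings, <D> = A^-14 + 2A^-6 + A^2, w = +2]
V(D6) = 1 + q + q^2 + q^3  [10 crossings, <D> = A^-6 + A^-2 + A^2 + A^6, w = +2]
key observation: comparing 6 Jones polynomials yields 2 groups


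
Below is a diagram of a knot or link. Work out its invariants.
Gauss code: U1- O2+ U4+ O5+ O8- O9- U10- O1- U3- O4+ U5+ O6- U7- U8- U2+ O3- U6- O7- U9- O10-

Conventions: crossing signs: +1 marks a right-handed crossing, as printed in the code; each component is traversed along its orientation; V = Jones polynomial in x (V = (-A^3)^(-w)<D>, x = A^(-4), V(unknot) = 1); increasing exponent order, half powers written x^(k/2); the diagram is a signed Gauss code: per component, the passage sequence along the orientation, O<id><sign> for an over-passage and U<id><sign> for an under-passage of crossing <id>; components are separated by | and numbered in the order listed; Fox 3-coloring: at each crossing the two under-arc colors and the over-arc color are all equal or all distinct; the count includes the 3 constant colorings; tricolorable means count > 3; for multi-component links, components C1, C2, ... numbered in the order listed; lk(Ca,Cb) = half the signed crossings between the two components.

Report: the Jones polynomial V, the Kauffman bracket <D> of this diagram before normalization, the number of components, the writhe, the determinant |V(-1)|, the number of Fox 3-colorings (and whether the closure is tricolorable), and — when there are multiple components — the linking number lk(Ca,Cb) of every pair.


V(x) = x^-7 - 2x^-6 + 2x^-5 - 3x^-4 + 3x^-3 - 2x^-2 + 2x^-1
bracket: 2A^-8 - 2A^-4 + 3 - 3A^4 + 2A^8 - 2A^12 + A^16, w = -4
1 component, writhe -4, over 10 crossings
det 15, colorings 9 of 3^10 — tricolorable
observation: w = -4 shifts under R1 moves; the (-A^3)^(4) factor cancels that in V


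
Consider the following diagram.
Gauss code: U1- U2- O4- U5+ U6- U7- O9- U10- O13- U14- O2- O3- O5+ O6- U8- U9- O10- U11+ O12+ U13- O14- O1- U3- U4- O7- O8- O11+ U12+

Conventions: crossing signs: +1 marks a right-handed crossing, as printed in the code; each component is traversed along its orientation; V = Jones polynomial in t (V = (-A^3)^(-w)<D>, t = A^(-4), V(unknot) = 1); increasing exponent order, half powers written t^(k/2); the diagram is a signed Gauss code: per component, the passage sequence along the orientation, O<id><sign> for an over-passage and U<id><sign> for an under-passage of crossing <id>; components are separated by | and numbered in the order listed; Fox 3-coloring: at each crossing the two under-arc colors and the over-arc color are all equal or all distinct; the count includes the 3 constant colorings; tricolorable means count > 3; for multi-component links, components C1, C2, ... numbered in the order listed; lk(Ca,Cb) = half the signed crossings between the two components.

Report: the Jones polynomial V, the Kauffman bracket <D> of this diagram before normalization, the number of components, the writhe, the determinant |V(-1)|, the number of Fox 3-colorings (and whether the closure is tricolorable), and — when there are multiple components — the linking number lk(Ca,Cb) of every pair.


V(t) = -t^-8 + t^-5 + t^-3
bracket: A^-12 + A^-4 - A^8, w = -8
1 component, writhe -8, over 14 crossings
det 3, colorings 9 of 3^14 — tricolorable
observation: w = -8 (over 14 crossings) is diagram-only; (-A^3)^(8) removes it from V
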